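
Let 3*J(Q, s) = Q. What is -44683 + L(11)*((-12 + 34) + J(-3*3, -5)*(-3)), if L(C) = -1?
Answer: -44714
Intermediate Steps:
J(Q, s) = Q/3
-44683 + L(11)*((-12 + 34) + J(-3*3, -5)*(-3)) = -44683 - ((-12 + 34) + ((-3*3)/3)*(-3)) = -44683 - (22 + ((1/3)*(-9))*(-3)) = -44683 - (22 - 3*(-3)) = -44683 - (22 + 9) = -44683 - 1*31 = -44683 - 31 = -44714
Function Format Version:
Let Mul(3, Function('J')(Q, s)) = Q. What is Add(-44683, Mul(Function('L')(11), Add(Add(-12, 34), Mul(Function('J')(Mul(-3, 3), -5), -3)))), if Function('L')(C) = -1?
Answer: -44714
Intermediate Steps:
Function('J')(Q, s) = Mul(Rational(1, 3), Q)
Add(-44683, Mul(Function('L')(11), Add(Add(-12, 34), Mul(Function('J')(Mul(-3, 3), -5), -3)))) = Add(-44683, Mul(-1, Add(Add(-12, 34), Mul(Mul(Rational(1, 3), Mul(-3, 3)), -3)))) = Add(-44683, Mul(-1, Add(22, Mul(Mul(Rational(1, 3), -9), -3)))) = Add(-44683, Mul(-1, Add(22, Mul(-3, -3)))) = Add(-44683, Mul(-1, Add(22, 9))) = Add(-44683, Mul(-1, 31)) = Add(-44683, -31) = -44714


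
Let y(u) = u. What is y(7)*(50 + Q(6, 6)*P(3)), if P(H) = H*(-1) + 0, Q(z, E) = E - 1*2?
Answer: 266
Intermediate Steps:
Q(z, E) = -2 + E (Q(z, E) = E - 2 = -2 + E)
P(H) = -H (P(H) = -H + 0 = -H)
y(7)*(50 + Q(6, 6)*P(3)) = 7*(50 + (-2 + 6)*(-1*3)) = 7*(50 + 4*(-3)) = 7*(50 - 12) = 7*38 = 266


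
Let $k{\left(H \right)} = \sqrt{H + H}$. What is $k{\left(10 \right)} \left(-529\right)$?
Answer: $- 1058 \sqrt{5} \approx -2365.8$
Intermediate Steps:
$k{\left(H \right)} = \sqrt{2} \sqrt{H}$ ($k{\left(H \right)} = \sqrt{2 H} = \sqrt{2} \sqrt{H}$)
$k{\left(10 \right)} \left(-529\right) = \sqrt{2} \sqrt{10} \left(-529\right) = 2 \sqrt{5} \left(-529\right) = - 1058 \sqrt{5}$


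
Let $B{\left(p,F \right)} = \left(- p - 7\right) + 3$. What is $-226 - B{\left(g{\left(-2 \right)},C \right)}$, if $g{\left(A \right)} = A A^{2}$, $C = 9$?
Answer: $-230$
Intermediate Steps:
$g{\left(A \right)} = A^{3}$
$B{\left(p,F \right)} = -4 - p$ ($B{\left(p,F \right)} = \left(-7 - p\right) + 3 = -4 - p$)
$-226 - B{\left(g{\left(-2 \right)},C \right)} = -226 - \left(-4 - \left(-2\right)^{3}\right) = -226 - \left(-4 - -8\right) = -226 - \left(-4 + 8\right) = -226 - 4 = -230$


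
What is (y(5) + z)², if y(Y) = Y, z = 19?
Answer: 576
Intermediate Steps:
(y(5) + z)² = (5 + 19)² = 24² = 576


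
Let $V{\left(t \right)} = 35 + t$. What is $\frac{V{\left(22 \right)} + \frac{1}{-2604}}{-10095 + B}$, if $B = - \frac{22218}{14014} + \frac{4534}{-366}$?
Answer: $- \frac{1294728721}{229622217052} \approx -0.0056385$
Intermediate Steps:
$B = - \frac{2559688}{183183}$ ($B = \left(-22218\right) \frac{1}{14014} + 4534 \left(- \frac{1}{366}\right) = - \frac{1587}{1001} - \frac{2267}{183} = - \frac{2559688}{183183} \approx -13.973$)
$\frac{V{\left(22 \right)} + \frac{1}{-2604}}{-10095 + B} = \frac{\left(35 + 22\right) + \frac{1}{-2604}}{-10095 - \frac{2559688}{183183}} = \frac{57 - \frac{1}{2604}}{- \frac{1851792073}{183183}} = \frac{148427}{2604} \left(- \frac{183183}{1851792073}\right) = - \frac{1294728721}{229622217052}$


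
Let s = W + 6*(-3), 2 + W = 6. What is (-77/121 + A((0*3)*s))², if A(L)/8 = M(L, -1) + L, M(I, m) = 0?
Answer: 49/121 ≈ 0.40496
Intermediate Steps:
W = 4 (W = -2 + 6 = 4)
s = -14 (s = 4 + 6*(-3) = 4 - 18 = -14)
A(L) = 8*L (A(L) = 8*(0 + L) = 8*L)
(-77/121 + A((0*3)*s))² = (-77/121 + 8*((0*3)*(-14)))² = (-77*1/121 + 8*(0*(-14)))² = (-7/11 + 8*0)² = (-7/11 + 0)² = (-7/11)² = 49/121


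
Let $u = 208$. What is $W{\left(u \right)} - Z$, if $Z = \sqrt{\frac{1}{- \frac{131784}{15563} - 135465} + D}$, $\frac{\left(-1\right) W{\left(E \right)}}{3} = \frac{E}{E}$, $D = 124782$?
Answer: $-3 - \frac{\sqrt{61631759045660636491165}}{702791193} \approx -356.25$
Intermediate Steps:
$W{\left(E \right)} = -3$ ($W{\left(E \right)} = - 3 \frac{E}{E} = \left(-3\right) 1 = -3$)
$Z = \frac{\sqrt{61631759045660636491165}}{702791193}$ ($Z = \sqrt{\frac{1}{- \frac{131784}{15563} - 135465} + 124782} = \sqrt{\frac{1}{- \frac{2108373579}{15563}} + 124782} = \sqrt{- \frac{15563}{2108373579} + 124782} = \sqrt{\frac{263087071919215}{2108373579}} = \frac{\sqrt{61631759045660636491165}}{702791193} \approx 353.25$)
$W{\left(u \right)} - Z = -3 - \frac{\sqrt{61631759045660636491165}}{702791193}$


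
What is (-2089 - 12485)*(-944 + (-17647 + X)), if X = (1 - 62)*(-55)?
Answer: 222049464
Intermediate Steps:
X = 3355 (X = -61*(-55) = 3355)
(-2089 - 12485)*(-944 + (-17647 + X)) = (-2089 - 12485)*(-944 + (-17647 + 3355)) = -14574*(-944 - 14292) = -14574*(-15236) = 222049464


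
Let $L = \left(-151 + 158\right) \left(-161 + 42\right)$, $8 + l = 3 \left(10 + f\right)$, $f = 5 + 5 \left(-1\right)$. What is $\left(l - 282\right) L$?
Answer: $216580$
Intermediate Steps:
$f = 0$ ($f = 5 - 5 = 0$)
$l = 22$ ($l = -8 + 3 \left(10 + 0\right) = -8 + 3 \cdot 10 = -8 + 30 = 22$)
$L = -833$ ($L = 7 \left(-119\right) = -833$)
$\left(l - 282\right) L = \left(22 - 282\right) \left(-833\right) = \left(-260\right) \left(-833\right) = 216580$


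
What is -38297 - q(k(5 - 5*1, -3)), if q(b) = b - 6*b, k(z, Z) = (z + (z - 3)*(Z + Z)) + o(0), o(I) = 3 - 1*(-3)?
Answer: -38177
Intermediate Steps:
o(I) = 6 (o(I) = 3 + 3 = 6)
k(z, Z) = 6 + z + 2*Z*(-3 + z) (k(z, Z) = (z + (z - 3)*(Z + Z)) + 6 = (z + (-3 + z)*(2*Z)) + 6 = (z + 2*Z*(-3 + z)) + 6 = 6 + z + 2*Z*(-3 + z))
q(b) = -5*b
-38297 - q(k(5 - 5*1, -3)) = -38297 - (-5)*(6 + (5 - 5*1) - 6*(-3) + 2*(-3)*(5 - 5*1)) = -38297 - (-5)*(6 + (5 - 5) + 18 + 2*(-3)*(5 - 5)) = -38297 - (-5)*(6 + 0 + 18 + 2*(-3)*0) = -38297 - (-5)*(6 + 0 + 18 + 0) = -38297 - (-5)*24 = -38297 - 1*(-120) = -38297 + 120 = -38177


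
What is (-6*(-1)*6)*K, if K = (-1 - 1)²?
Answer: 144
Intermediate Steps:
K = 4 (K = (-2)² = 4)
(-6*(-1)*6)*K = (-6*(-1)*6)*4 = (6*6)*4 = 36*4 = 144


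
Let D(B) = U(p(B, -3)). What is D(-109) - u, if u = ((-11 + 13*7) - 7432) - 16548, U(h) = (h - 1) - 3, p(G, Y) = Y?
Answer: 23893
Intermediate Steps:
U(h) = -4 + h (U(h) = (-1 + h) - 3 = -4 + h)
D(B) = -7 (D(B) = -4 - 3 = -7)
u = -23900 (u = ((-11 + 91) - 7432) - 16548 = (80 - 7432) - 16548 = -7352 - 16548 = -23900)
D(-109) - u = -7 - 1*(-23900) = -7 + 23900 = 23893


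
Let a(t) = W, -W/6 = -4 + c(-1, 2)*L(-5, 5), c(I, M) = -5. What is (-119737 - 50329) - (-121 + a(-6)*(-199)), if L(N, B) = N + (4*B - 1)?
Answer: -81589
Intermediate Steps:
L(N, B) = -1 + N + 4*B (L(N, B) = N + (-1 + 4*B) = -1 + N + 4*B)
W = 444 (W = -6*(-4 - 5*(-1 - 5 + 4*5)) = -6*(-4 - 5*(-1 - 5 + 20)) = -6*(-4 - 5*14) = -6*(-4 - 70) = -6*(-74) = 444)
a(t) = 444
(-119737 - 50329) - (-121 + a(-6)*(-199)) = (-119737 - 50329) - (-121 + 444*(-199)) = -170066 - (-121 - 88356) = -170066 - 1*(-88477) = -170066 + 88477 = -81589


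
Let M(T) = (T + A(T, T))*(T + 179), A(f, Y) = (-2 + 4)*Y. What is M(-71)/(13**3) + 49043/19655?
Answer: -344396149/43182035 ≈ -7.9754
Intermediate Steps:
A(f, Y) = 2*Y
M(T) = 3*T*(179 + T) (M(T) = (T + 2*T)*(T + 179) = (3*T)*(179 + T) = 3*T*(179 + T))
M(-71)/(13**3) + 49043/19655 = (3*(-71)*(179 - 71))/(13**3) + 49043/19655 = (3*(-71)*108)/2197 + 49043*(1/19655) = -23004*1/2197 + 49043/19655 = -23004/2197 + 49043/19655 = -344396149/43182035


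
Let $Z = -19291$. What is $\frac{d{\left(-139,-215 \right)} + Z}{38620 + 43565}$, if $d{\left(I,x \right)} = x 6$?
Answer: $- \frac{20581}{82185} \approx -0.25042$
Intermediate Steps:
$d{\left(I,x \right)} = 6 x$
$\frac{d{\left(-139,-215 \right)} + Z}{38620 + 43565} = \frac{6 \left(-215\right) - 19291}{38620 + 43565} = \frac{-1290 - 19291}{82185} = \left(-20581\right) \frac{1}{82185} = - \frac{20581}{82185}$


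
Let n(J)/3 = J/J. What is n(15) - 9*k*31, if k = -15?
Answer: 4188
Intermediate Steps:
n(J) = 3 (n(J) = 3*(J/J) = 3*1 = 3)
n(15) - 9*k*31 = 3 - 9*(-15)*31 = 3 + 135*31 = 3 + 4185 = 4188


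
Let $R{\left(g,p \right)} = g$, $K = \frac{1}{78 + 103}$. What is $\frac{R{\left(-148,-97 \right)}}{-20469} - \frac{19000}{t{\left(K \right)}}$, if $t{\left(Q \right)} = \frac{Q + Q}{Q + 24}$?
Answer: $- \frac{844909147352}{20469} \approx -4.1278 \cdot 10^{7}$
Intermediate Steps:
$K = \frac{1}{181} \approx 0.0055249$
$t{\left(Q \right)} = \frac{2 Q}{24 + Q}$
$\frac{R{\left(-148,-97 \right)}}{-20469} - \frac{19000}{t{\left(K \right)}} = - \frac{148}{-20469} - \frac{19000}{2 \cdot \frac{1}{181} \frac{1}{24 + \frac{1}{181}}} = \left(-148\right) \left(- \frac{1}{20469}\right) - \frac{19000}{2 \cdot \frac{1}{181} \frac{1}{\frac{4345}{181}}} = \frac{148}{20469} - \frac{19000}{2 \cdot \frac{1}{181} \cdot \frac{181}{4345}} = \frac{148}{20469} - \frac{19000}{\frac{2}{4345}} = \frac{148}{20469} - 41277500 = - \frac{844909147352}{20469}$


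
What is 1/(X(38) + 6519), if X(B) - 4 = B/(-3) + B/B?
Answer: 3/19534 ≈ 0.00015358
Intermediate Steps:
X(B) = 5 - B/3 (X(B) = 4 + (B/(-3) + B/B) = 4 + (B*(-⅓) + 1) = 4 + (-B/3 + 1) = 4 + (1 - B/3) = 5 - B/3)
1/(X(38) + 6519) = 1/((5 - ⅓*38) + 6519) = 1/((5 - 38/3) + 6519) = 1/(-23/3 + 6519) = 1/(19534/3) = 3/19534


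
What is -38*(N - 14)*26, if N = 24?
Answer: -9880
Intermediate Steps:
-38*(N - 14)*26 = -38*(24 - 14)*26 = -38*10*26 = -380*26 = -9880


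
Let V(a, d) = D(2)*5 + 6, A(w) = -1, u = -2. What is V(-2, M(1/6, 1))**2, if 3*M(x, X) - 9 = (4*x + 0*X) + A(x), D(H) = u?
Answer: 16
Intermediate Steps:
D(H) = -2
M(x, X) = 8/3 + 4*x/3 (M(x, X) = 3 + ((4*x + 0*X) - 1)/3 = 3 + ((4*x + 0) - 1)/3 = 3 + (4*x - 1)/3 = 3 + (-1 + 4*x)/3 = 3 + (-1/3 + 4*x/3) = 8/3 + 4*x/3)
V(a, d) = -4 (V(a, d) = -2*5 + 6 = -10 + 6 = -4)
V(-2, M(1/6, 1))**2 = (-4)**2 = 16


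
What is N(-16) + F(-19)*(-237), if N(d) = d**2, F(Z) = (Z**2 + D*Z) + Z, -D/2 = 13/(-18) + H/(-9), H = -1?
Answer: -225883/3 ≈ -75294.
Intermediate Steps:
D = 11/9 (D = -2*(13/(-18) - 1/(-9)) = -2*(13*(-1/18) - 1*(-1/9)) = -2*(-13/18 + 1/9) = -2*(-11/18) = 11/9 ≈ 1.2222)
F(Z) = Z**2 + 20*Z/9 (F(Z) = (Z**2 + 11*Z/9) + Z = Z**2 + 20*Z/9)
N(-16) + F(-19)*(-237) = (-16)**2 + ((1/9)*(-19)*(20 + 9*(-19)))*(-237) = 256 + ((1/9)*(-19)*(20 - 171))*(-237) = 256 + ((1/9)*(-19)*(-151))*(-237) = 256 + (2869/9)*(-237) = 256 - 226651/3 = -225883/3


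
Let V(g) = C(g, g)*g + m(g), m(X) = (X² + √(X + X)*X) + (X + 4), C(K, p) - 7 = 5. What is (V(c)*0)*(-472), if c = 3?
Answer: 0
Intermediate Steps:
C(K, p) = 12 (C(K, p) = 7 + 5 = 12)
m(X) = 4 + X + X² + √2*X^(3/2) (m(X) = (X² + √(2*X)*X) + (4 + X) = (X² + (√2*√X)*X) + (4 + X) = (X² + √2*X^(3/2)) + (4 + X) = 4 + X + X² + √2*X^(3/2))
V(g) = 4 + g² + 13*g + √2*g^(3/2) (V(g) = 12*g + (4 + g + g² + √2*g^(3/2)) = 4 + g² + 13*g + √2*g^(3/2))
(V(c)*0)*(-472) = ((4 + 3² + 13*3 + √2*3^(3/2))*0)*(-472) = ((4 + 9 + 39 + √2*(3*√3))*0)*(-472) = ((4 + 9 + 39 + 3*√6)*0)*(-472) = ((52 + 3*√6)*0)*(-472) = 0*(-472) = 0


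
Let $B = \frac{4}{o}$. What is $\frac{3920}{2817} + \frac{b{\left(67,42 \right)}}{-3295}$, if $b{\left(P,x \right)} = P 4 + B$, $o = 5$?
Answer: $\frac{60795952}{46410075} \approx 1.31$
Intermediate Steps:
$B = \frac{4}{5} \approx 0.8$
$b{\left(P,x \right)} = \frac{4}{5} + 4 P$ ($b{\left(P,x \right)} = P 4 + \frac{4}{5} = 4 P + \frac{4}{5} = \frac{4}{5} + 4 P$)
$\frac{3920}{2817} + \frac{b{\left(67,42 \right)}}{-3295} = \frac{3920}{2817} + \frac{\frac{4}{5} + 4 \cdot 67}{-3295} = 3920 \cdot \frac{1}{2817} + \left(\frac{4}{5} + 268\right) \left(- \frac{1}{3295}\right) = \frac{3920}{2817} + \frac{1344}{5} \left(- \frac{1}{3295}\right) = \frac{3920}{2817} - \frac{1344}{16475} = \frac{60795952}{46410075}$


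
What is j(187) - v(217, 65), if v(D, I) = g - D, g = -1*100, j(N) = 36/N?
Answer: 59315/187 ≈ 317.19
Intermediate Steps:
g = -100
v(D, I) = -100 - D
j(187) - v(217, 65) = 36/187 - (-100 - 1*217) = 36*(1/187) - (-100 - 217) = 36/187 - 1*(-317) = 36/187 + 317 = 59315/187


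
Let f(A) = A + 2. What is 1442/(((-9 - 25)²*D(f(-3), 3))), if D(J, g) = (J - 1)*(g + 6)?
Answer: -721/10404 ≈ -0.069300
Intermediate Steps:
f(A) = 2 + A
D(J, g) = (-1 + J)*(6 + g)
1442/(((-9 - 25)²*D(f(-3), 3))) = 1442/(((-9 - 25)²*(-6 - 1*3 + 6*(2 - 3) + (2 - 3)*3))) = 1442/(((-34)²*(-6 - 3 + 6*(-1) - 1*3))) = 1442/((1156*(-6 - 3 - 6 - 3))) = 1442/((1156*(-18))) = 1442/(-20808) = 1442*(-1/20808) = -721/10404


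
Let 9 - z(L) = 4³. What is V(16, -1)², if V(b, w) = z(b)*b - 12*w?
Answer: 753424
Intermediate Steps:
z(L) = -55 (z(L) = 9 - 1*4³ = 9 - 1*64 = 9 - 64 = -55)
V(b, w) = -55*b - 12*w
V(16, -1)² = (-55*16 - 12*(-1))² = (-880 + 12)² = (-868)² = 753424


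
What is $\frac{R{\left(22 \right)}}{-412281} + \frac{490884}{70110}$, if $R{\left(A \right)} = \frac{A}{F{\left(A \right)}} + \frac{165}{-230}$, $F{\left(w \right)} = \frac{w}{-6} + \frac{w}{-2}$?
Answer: $\frac{1512278409}{215989435} \approx 7.0016$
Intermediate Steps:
$F{\left(w \right)} = - \frac{2 w}{3}$ ($F{\left(w \right)} = w \left(- \frac{1}{6}\right) + w \left(- \frac{1}{2}\right) = - \frac{w}{6} - \frac{w}{2} = - \frac{2 w}{3}$)
$R{\left(A \right)} = - \frac{51}{23}$ ($R{\left(A \right)} = \frac{A}{\left(- \frac{2}{3}\right) A} + \frac{165}{-230} = A \left(- \frac{3}{2 A}\right) + 165 \left(- \frac{1}{230}\right) = - \frac{3}{2} - \frac{33}{46} = - \frac{51}{23}$)
$\frac{R{\left(22 \right)}}{-412281} + \frac{490884}{70110} = - \frac{51}{23 \left(-412281\right)} + \frac{490884}{70110} = \left(- \frac{51}{23}\right) \left(- \frac{1}{412281}\right) + 490884 \cdot \frac{1}{70110} = \frac{17}{3160821} + \frac{4306}{615} = \frac{1512278409}{215989435}$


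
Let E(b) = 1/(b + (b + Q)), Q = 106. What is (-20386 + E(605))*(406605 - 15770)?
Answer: -10485311609125/1316 ≈ -7.9676e+9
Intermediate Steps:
E(b) = 1/(106 + 2*b) (E(b) = 1/(b + (b + 106)) = 1/(b + (106 + b)) = 1/(106 + 2*b))
(-20386 + E(605))*(406605 - 15770) = (-20386 + 1/(2*(53 + 605)))*(406605 - 15770) = (-20386 + (1/2)/658)*390835 = (-20386 + (1/2)*(1/658))*390835 = (-20386 + 1/1316)*390835 = -26827975/1316*390835 = -10485311609125/1316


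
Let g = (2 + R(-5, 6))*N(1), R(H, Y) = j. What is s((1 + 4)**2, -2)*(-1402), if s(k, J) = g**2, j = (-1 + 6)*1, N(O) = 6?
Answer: -2473128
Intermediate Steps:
j = 5 (j = 5*1 = 5)
R(H, Y) = 5
g = 42 (g = (2 + 5)*6 = 7*6 = 42)
s(k, J) = 1764 (s(k, J) = 42**2 = 1764)
s((1 + 4)**2, -2)*(-1402) = 1764*(-1402) = -2473128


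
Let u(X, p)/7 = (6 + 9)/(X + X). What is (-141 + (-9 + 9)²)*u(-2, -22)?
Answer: 14805/4 ≈ 3701.3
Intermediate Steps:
u(X, p) = 105/(2*X) (u(X, p) = 7*((6 + 9)/(X + X)) = 7*(15/((2*X))) = 7*(15*(1/(2*X))) = 7*(15/(2*X)) = 105/(2*X))
(-141 + (-9 + 9)²)*u(-2, -22) = (-141 + (-9 + 9)²)*((105/2)/(-2)) = (-141 + 0²)*((105/2)*(-½)) = (-141 + 0)*(-105/4) = -141*(-105/4) = 14805/4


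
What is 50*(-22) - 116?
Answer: -1216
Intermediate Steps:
50*(-22) - 116 = -1100 - 116 = -1216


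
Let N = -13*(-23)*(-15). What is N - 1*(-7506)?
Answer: 3021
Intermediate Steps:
N = -4485 (N = 299*(-15) = -4485)
N - 1*(-7506) = -4485 - 1*(-7506) = -4485 + 7506 = 3021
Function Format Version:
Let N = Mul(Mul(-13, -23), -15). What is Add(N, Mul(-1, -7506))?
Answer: 3021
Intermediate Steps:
N = -4485 (N = Mul(299, -15) = -4485)
Add(N, Mul(-1, -7506)) = Add(-4485, Mul(-1, -7506)) = Add(-4485, 7506) = 3021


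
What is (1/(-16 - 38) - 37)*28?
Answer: -27986/27 ≈ -1036.5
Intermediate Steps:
(1/(-16 - 38) - 37)*28 = (1/(-54) - 37)*28 = (-1/54 - 37)*28 = -1999/54*28 = -27986/27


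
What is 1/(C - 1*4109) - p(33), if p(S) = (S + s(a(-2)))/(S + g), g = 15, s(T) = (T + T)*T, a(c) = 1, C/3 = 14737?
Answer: -701761/962448 ≈ -0.72914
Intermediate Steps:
C = 44211 (C = 3*14737 = 44211)
s(T) = 2*T² (s(T) = (2*T)*T = 2*T²)
p(S) = (2 + S)/(15 + S) (p(S) = (S + 2*1²)/(S + 15) = (S + 2*1)/(15 + S) = (S + 2)/(15 + S) = (2 + S)/(15 + S))
1/(C - 1*4109) - p(33) = 1/(44211 - 1*4109) - (2 + 33)/(15 + 33) = 1/(44211 - 4109) - 35/48 = 1/40102 - 35/48 = -701761/962448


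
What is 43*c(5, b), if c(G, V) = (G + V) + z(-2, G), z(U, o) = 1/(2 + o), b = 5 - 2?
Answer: 2451/7 ≈ 350.14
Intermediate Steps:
b = 3
c(G, V) = G + V + 1/(2 + G) (c(G, V) = (G + V) + 1/(2 + G) = G + V + 1/(2 + G))
43*c(5, b) = 43*((1 + (2 + 5)*(5 + 3))/(2 + 5)) = 43*((1 + 7*8)/7) = 43*((1 + 56)/7) = 43*((⅐)*57) = 43*(57/7) = 2451/7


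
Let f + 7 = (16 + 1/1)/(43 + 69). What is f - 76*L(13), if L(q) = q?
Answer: -111423/112 ≈ -994.85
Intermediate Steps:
f = -767/112 (f = -7 + (16 + 1/1)/(43 + 69) = -7 + (16 + 1)/112 = -7 + 17*(1/112) = -7 + 17/112 = -767/112 ≈ -6.8482)
f - 76*L(13) = -767/112 - 76*13 = -767/112 - 988 = -111423/112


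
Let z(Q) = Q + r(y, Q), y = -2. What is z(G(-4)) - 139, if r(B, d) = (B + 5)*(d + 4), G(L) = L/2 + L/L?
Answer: -131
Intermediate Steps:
G(L) = 1 + L/2 (G(L) = L*(1/2) + 1 = L/2 + 1 = 1 + L/2)
r(B, d) = (4 + d)*(5 + B) (r(B, d) = (5 + B)*(4 + d) = (4 + d)*(5 + B))
z(Q) = 12 + 4*Q (z(Q) = Q + (20 + 4*(-2) + 5*Q - 2*Q) = Q + (20 - 8 + 5*Q - 2*Q) = Q + (12 + 3*Q) = 12 + 4*Q)
z(G(-4)) - 139 = (12 + 4*(1 + (1/2)*(-4))) - 139 = (12 + 4*(1 - 2)) - 139 = (12 + 4*(-1)) - 139 = (12 - 4) - 139 = 8 - 139 = -131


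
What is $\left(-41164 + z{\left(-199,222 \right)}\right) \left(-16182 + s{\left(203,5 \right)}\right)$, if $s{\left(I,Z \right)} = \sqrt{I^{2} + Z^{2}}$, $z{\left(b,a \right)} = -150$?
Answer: $668543148 - 41314 \sqrt{41234} \approx 6.6015 \cdot 10^{8}$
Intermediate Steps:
$\left(-41164 + z{\left(-199,222 \right)}\right) \left(-16182 + s{\left(203,5 \right)}\right) = \left(-41164 - 150\right) \left(-16182 + \sqrt{203^{2} + 5^{2}}\right) = - 41314 \left(-16182 + \sqrt{41209 + 25}\right) = - 41314 \left(-16182 + \sqrt{41234}\right) = 668543148 - 41314 \sqrt{41234}$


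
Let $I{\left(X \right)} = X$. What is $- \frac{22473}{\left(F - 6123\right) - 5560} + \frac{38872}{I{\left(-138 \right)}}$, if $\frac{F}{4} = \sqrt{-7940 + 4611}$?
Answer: $- \frac{878595721079}{3140552319} + \frac{29964 i \sqrt{3329}}{45515251} \approx -279.76 + 0.037984 i$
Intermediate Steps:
$F = 4 i \sqrt{3329}$ ($F = 4 \sqrt{-7940 + 4611} = 4 \sqrt{-3329} = 4 i \sqrt{3329} \approx 230.79 i$)
$- \frac{22473}{\left(F - 6123\right) - 5560} + \frac{38872}{I{\left(-138 \right)}} = - \frac{22473}{\left(4 i \sqrt{3329} - 6123\right) - 5560} + \frac{38872}{-138} = - \frac{22473}{\left(-6123 + 4 i \sqrt{3329}\right) - 5560} + 38872 \left(- \frac{1}{138}\right) = - \frac{22473}{-11683 + 4 i \sqrt{3329}} - \frac{19436}{69} = - \frac{19436}{69} - \frac{22473}{-11683 + 4 i \sqrt{3329}}$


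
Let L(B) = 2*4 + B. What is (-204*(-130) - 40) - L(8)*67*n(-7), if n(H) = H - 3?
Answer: 37200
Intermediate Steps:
L(B) = 8 + B
n(H) = -3 + H
(-204*(-130) - 40) - L(8)*67*n(-7) = (-204*(-130) - 40) - (8 + 8)*67*(-3 - 7) = (26520 - 40) - 16*67*(-10) = 26480 - 1072*(-10) = 26480 - 1*(-10720) = 26480 + 10720 = 37200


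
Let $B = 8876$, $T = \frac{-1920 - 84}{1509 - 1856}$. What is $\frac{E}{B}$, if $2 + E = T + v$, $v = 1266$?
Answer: $\frac{110153}{769993} \approx 0.14306$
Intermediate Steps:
$T = \frac{2004}{347}$ ($T = \frac{-1920 + \left(-126 + 42\right)}{-347} = \left(-1920 - 84\right) \left(- \frac{1}{347}\right) = \left(-2004\right) \left(- \frac{1}{347}\right) = \frac{2004}{347} \approx 5.7752$)
$E = \frac{440612}{347}$ ($E = -2 + \left(\frac{2004}{347} + 1266\right) = -2 + \frac{441306}{347} = \frac{440612}{347} \approx 1269.8$)
$\frac{E}{B} = \frac{440612}{347 \cdot 8876} = \frac{440612}{347} \cdot \frac{1}{8876} = \frac{110153}{769993}$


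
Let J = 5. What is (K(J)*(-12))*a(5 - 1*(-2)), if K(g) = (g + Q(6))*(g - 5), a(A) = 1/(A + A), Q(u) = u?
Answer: 0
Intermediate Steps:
a(A) = 1/(2*A)
K(g) = (-5 + g)*(6 + g) (K(g) = (g + 6)*(g - 5) = (6 + g)*(-5 + g) = (-5 + g)*(6 + g))
(K(J)*(-12))*a(5 - 1*(-2)) = ((-30 + 5 + 5**2)*(-12))*(1/(2*(5 - 1*(-2)))) = ((-30 + 5 + 25)*(-12))*(1/(2*(5 + 2))) = (0*(-12))*((1/2)/7) = 0*((1/2)*(1/7)) = 0*(1/14) = 0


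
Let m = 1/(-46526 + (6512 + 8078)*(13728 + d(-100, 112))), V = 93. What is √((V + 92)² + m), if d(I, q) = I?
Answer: √1352430699026889818094/198785994 ≈ 185.00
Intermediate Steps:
m = 1/198785994 (m = 1/(-46526 + (6512 + 8078)*(13728 - 100)) = 1/(-46526 + 14590*13628) = 1/(-46526 + 198832520) = 1/198785994 ≈ 5.0305e-9)
√((V + 92)² + m) = √((93 + 92)² + 1/198785994) = √(185² + 1/198785994) = √(34225 + 1/198785994) = √(6803450644651/198785994) = √1352430699026889818094/198785994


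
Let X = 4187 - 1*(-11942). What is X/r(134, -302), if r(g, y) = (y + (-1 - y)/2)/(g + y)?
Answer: 1806448/101 ≈ 17886.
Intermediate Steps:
r(g, y) = (-1/2 + y/2)/(g + y) (r(g, y) = (y + (-1 - y)*(1/2))/(g + y) = (y + (-1/2 - y/2))/(g + y) = (-1/2 + y/2)/(g + y))
X = 16129 (X = 4187 + 11942 = 16129)
X/r(134, -302) = 16129/(((-1 - 302)/(2*(134 - 302)))) = 16129/(((1/2)*(-303)/(-168))) = 16129/(((1/2)*(-1/168)*(-303))) = 16129/(101/112) = 16129*(112/101) = 1806448/101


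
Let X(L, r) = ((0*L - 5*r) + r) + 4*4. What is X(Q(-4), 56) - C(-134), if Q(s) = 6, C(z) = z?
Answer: -74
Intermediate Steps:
X(L, r) = 16 - 4*r (X(L, r) = ((0 - 5*r) + r) + 16 = (-5*r + r) + 16 = -4*r + 16 = 16 - 4*r)
X(Q(-4), 56) - C(-134) = (16 - 4*56) - 1*(-134) = (16 - 224) + 134 = -208 + 134 = -74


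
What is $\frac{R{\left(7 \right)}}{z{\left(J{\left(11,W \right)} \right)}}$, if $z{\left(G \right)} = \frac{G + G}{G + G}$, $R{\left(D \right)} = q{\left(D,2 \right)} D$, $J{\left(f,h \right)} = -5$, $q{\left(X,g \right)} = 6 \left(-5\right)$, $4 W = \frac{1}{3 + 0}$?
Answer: $-210$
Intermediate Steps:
$W = \frac{1}{12}$ ($W = \frac{1}{4 \left(3 + 0\right)} = \frac{1}{4 \cdot 3} = \frac{1}{4} \cdot \frac{1}{3} = \frac{1}{12} \approx 0.083333$)
$q{\left(X,g \right)} = -30$
$R{\left(D \right)} = - 30 D$
$z{\left(G \right)} = 1$ ($z{\left(G \right)} = \frac{2 G}{2 G} = 2 G \frac{1}{2 G} = 1$)
$\frac{R{\left(7 \right)}}{z{\left(J{\left(11,W \right)} \right)}} = \frac{\left(-30\right) 7}{1} = \left(-210\right) 1 = -210$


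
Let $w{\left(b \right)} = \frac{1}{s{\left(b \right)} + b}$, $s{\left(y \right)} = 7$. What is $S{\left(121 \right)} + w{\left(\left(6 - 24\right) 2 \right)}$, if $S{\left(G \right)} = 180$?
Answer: $\frac{5219}{29} \approx 179.97$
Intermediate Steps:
$w{\left(b \right)} = \frac{1}{7 + b}$
$S{\left(121 \right)} + w{\left(\left(6 - 24\right) 2 \right)} = 180 + \frac{1}{7 + \left(6 - 24\right) 2} = 180 + \frac{1}{7 - 36} = 180 + \frac{1}{-29} = 180 - \frac{1}{29} = \frac{5219}{29}$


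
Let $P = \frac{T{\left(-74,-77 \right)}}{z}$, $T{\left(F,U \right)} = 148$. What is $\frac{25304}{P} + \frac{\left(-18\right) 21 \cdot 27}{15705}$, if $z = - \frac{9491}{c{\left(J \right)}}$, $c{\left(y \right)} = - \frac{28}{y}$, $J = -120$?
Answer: $- \frac{3143097748806}{451955} \approx -6.9544 \cdot 10^{6}$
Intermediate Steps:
$z = - \frac{284730}{7}$ ($z = - \frac{9491}{\left(-28\right) \frac{1}{-120}} = - \frac{9491}{\left(-28\right) \left(- \frac{1}{120}\right)} = - \frac{9491}{\frac{7}{30}} = \left(-9491\right) \frac{30}{7} = - \frac{284730}{7} \approx -40676.0$)
$P = - \frac{518}{142365}$ ($P = \frac{148}{- \frac{284730}{7}} = 148 \left(- \frac{7}{284730}\right) = - \frac{518}{142365} \approx -0.0036385$)
$\frac{25304}{P} + \frac{\left(-18\right) 21 \cdot 27}{15705} = \frac{25304}{- \frac{518}{142365}} + \frac{\left(-18\right) 21 \cdot 27}{15705} = 25304 \left(- \frac{142365}{518}\right) + \left(-378\right) 27 \cdot \frac{1}{15705} = - \frac{1801201980}{259} - \frac{1134}{1745} = - \frac{3143097748806}{451955}$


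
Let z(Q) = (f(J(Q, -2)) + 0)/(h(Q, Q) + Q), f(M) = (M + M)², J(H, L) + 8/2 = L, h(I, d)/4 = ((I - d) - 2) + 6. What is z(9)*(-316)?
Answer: -45504/25 ≈ -1820.2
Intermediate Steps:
h(I, d) = 16 - 4*d + 4*I (h(I, d) = 4*(((I - d) - 2) + 6) = 4*((-2 + I - d) + 6) = 4*(4 + I - d) = 16 - 4*d + 4*I)
J(H, L) = -4 + L
f(M) = 4*M² (f(M) = (2*M)² = 4*M²)
z(Q) = 144/(16 + Q) (z(Q) = (4*(-4 - 2)² + 0)/((16 - 4*Q + 4*Q) + Q) = (4*(-6)² + 0)/(16 + Q) = (4*36 + 0)/(16 + Q) = (144 + 0)/(16 + Q) = 144/(16 + Q))
z(9)*(-316) = (144/(16 + 9))*(-316) = (144/25)*(-316) = -45504/25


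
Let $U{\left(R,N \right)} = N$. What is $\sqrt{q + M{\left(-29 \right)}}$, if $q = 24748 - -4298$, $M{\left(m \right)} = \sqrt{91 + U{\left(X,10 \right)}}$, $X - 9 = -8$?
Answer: $\sqrt{29046 + \sqrt{101}} \approx 170.46$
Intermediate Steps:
$X = 1$ ($X = 9 - 8 = 1$)
$M{\left(m \right)} = \sqrt{101}$ ($M{\left(m \right)} = \sqrt{91 + 10} = \sqrt{101}$)
$q = 29046$ ($q = 24748 + 4298 = 29046$)
$\sqrt{q + M{\left(-29 \right)}} = \sqrt{29046 + \sqrt{101}}$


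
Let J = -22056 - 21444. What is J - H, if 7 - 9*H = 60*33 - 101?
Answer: -43292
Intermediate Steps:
J = -43500
H = -208 (H = 7/9 - (60*33 - 101)/9 = 7/9 - (1980 - 101)/9 = 7/9 - ⅑*1879 = 7/9 - 1879/9 = -208)
J - H = -43500 - 1*(-208) = -43500 + 208 = -43292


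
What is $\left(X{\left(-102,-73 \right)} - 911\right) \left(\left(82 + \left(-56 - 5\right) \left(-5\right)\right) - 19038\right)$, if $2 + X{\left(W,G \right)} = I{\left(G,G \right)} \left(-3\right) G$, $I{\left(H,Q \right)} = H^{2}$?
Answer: $-21749639838$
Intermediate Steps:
$X{\left(W,G \right)} = -2 - 3 G^{3}$ ($X{\left(W,G \right)} = -2 + G^{2} \left(-3\right) G = -2 + - 3 G^{2} G = -2 - 3 G^{3}$)
$\left(X{\left(-102,-73 \right)} - 911\right) \left(\left(82 + \left(-56 - 5\right) \left(-5\right)\right) - 19038\right) = \left(\left(-2 - 3 \left(-73\right)^{3}\right) - 911\right) \left(\left(82 + \left(-56 - 5\right) \left(-5\right)\right) - 19038\right) = \left(\left(-2 - -1167051\right) - 911\right) \left(\left(82 + \left(-56 - 5\right) \left(-5\right)\right) - 19038\right) = \left(\left(-2 + 1167051\right) - 911\right) \left(\left(82 - -305\right) - 19038\right) = \left(1167049 - 911\right) \left(\left(82 + 305\right) - 19038\right) = 1166138 \left(387 - 19038\right) = 1166138 \left(-18651\right) = -21749639838$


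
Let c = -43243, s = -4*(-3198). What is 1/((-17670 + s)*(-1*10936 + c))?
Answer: 1/264285162 ≈ 3.7838e-9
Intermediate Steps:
s = 12792
1/((-17670 + s)*(-1*10936 + c)) = 1/((-17670 + 12792)*(-1*10936 - 43243)) = 1/(-4878*(-10936 - 43243)) = 1/(-4878*(-54179)) = 1/264285162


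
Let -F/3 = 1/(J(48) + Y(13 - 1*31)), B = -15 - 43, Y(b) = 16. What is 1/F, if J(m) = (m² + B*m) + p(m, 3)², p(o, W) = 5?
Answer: 439/3 ≈ 146.33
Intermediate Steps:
B = -58
J(m) = 25 + m² - 58*m (J(m) = (m² - 58*m) + 5² = (m² - 58*m) + 25 = 25 + m² - 58*m)
F = 3/439 (F = -3/((25 + 48² - 58*48) + 16) = -3/((25 + 2304 - 2784) + 16) = -3/(-455 + 16) = -3/(-439) = -3*(-1/439) = 3/439 ≈ 0.0068337)
1/F = 1/(3/439) = 439/3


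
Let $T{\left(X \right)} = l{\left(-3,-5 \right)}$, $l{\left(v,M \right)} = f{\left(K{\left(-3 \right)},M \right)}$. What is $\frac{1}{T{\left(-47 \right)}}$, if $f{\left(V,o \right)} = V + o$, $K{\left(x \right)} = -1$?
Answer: $- \frac{1}{6} \approx -0.16667$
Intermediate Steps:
$l{\left(v,M \right)} = -1 + M$
$T{\left(X \right)} = -6$ ($T{\left(X \right)} = -1 - 5 = -6$)
$\frac{1}{T{\left(-47 \right)}} = \frac{1}{-6} = - \frac{1}{6}$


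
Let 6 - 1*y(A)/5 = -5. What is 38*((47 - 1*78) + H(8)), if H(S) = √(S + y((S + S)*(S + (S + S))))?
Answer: -1178 + 114*√7 ≈ -876.38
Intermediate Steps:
y(A) = 55 (y(A) = 30 - 5*(-5) = 30 + 25 = 55)
H(S) = √(55 + S) (H(S) = √(S + 55) = √(55 + S))
38*((47 - 1*78) + H(8)) = 38*((47 - 1*78) + √(55 + 8)) = 38*((47 - 78) + √63) = 38*(-31 + 3*√7) = -1178 + 114*√7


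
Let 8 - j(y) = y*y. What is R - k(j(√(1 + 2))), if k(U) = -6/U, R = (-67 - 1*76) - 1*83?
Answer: -1124/5 ≈ -224.80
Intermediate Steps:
j(y) = 8 - y² (j(y) = 8 - y*y = 8 - y²)
R = -226 (R = (-67 - 76) - 83 = -143 - 83 = -226)
R - k(j(√(1 + 2))) = -226 - (-6)/(8 - (√(1 + 2))²) = -226 - (-6)/(8 - (√3)²) = -226 - (-6)/(8 - 1*3) = -226 - (-6)/(8 - 3) = -226 - (-6)/5 = -226 - 1*(-6/5) = -226 + 6/5 = -1124/5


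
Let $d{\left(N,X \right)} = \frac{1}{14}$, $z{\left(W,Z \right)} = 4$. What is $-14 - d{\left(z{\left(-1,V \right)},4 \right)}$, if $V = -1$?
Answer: $- \frac{197}{14} \approx -14.071$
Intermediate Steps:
$d{\left(N,X \right)} = \frac{1}{14}$
$-14 - d{\left(z{\left(-1,V \right)},4 \right)} = -14 - \frac{1}{14} = - \frac{197}{14}$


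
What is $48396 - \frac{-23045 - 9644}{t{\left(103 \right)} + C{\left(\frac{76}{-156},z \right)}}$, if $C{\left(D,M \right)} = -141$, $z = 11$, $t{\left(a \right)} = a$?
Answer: $\frac{1806359}{38} \approx 47536.0$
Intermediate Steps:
$48396 - \frac{-23045 - 9644}{t{\left(103 \right)} + C{\left(\frac{76}{-156},z \right)}} = 48396 - \frac{-23045 - 9644}{103 - 141} = 48396 - - \frac{32689}{-38} = 48396 - \left(-32689\right) \left(- \frac{1}{38}\right) = 48396 - \frac{32689}{38} = \frac{1806359}{38}$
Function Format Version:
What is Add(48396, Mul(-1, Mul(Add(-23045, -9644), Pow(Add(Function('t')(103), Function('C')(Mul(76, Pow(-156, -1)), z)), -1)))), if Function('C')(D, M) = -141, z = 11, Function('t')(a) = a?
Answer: Rational(1806359, 38) ≈ 47536.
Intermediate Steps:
Add(48396, Mul(-1, Mul(Add(-23045, -9644), Pow(Add(Function('t')(103), Function('C')(Mul(76, Pow(-156, -1)), z)), -1)))) = Add(48396, Mul(-1, Mul(Add(-23045, -9644), Pow(Add(103, -141), -1)))) = Add(48396, Mul(-1, Mul(-32689, Pow(-38, -1)))) = Add(48396, Mul(-1, Mul(-32689, Rational(-1, 38)))) = Add(48396, Mul(-1, Rational(32689, 38))) = Add(48396, Rational(-32689, 38)) = Rational(1806359, 38)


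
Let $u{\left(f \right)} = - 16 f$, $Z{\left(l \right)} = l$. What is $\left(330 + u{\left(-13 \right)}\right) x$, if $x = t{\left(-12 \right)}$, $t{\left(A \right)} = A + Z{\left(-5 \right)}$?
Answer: $-9146$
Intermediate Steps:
$t{\left(A \right)} = -5 + A$ ($t{\left(A \right)} = A - 5 = -5 + A$)
$x = -17$ ($x = -5 - 12 = -17$)
$\left(330 + u{\left(-13 \right)}\right) x = \left(330 - -208\right) \left(-17\right) = \left(330 + 208\right) \left(-17\right) = 538 \left(-17\right) = -9146$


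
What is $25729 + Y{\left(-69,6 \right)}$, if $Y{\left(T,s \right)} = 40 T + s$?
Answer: $22975$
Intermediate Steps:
$Y{\left(T,s \right)} = s + 40 T$
$25729 + Y{\left(-69,6 \right)} = 25729 + \left(6 + 40 \left(-69\right)\right) = 25729 + \left(6 - 2760\right) = 25729 - 2754 = 22975$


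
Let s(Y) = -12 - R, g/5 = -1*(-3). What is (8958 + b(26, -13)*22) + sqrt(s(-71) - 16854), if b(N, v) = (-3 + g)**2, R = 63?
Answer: 12126 + 9*I*sqrt(209) ≈ 12126.0 + 130.11*I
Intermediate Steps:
g = 15 (g = 5*(-1*(-3)) = 5*3 = 15)
s(Y) = -75 (s(Y) = -12 - 1*63 = -12 - 63 = -75)
b(N, v) = 144 (b(N, v) = (-3 + 15)**2 = 12**2 = 144)
(8958 + b(26, -13)*22) + sqrt(s(-71) - 16854) = (8958 + 144*22) + sqrt(-75 - 16854) = (8958 + 3168) + sqrt(-16929) = 12126 + 9*I*sqrt(209)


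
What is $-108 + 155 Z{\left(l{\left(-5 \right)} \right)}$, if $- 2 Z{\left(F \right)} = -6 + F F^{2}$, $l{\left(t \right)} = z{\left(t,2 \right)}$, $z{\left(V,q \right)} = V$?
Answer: $\frac{20089}{2} \approx 10045.0$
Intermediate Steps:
$l{\left(t \right)} = t$
$Z{\left(F \right)} = 3 - \frac{F^{3}}{2}$ ($Z{\left(F \right)} = - \frac{-6 + F F^{2}}{2} = - \frac{-6 + F^{3}}{2} = 3 - \frac{F^{3}}{2}$)
$-108 + 155 Z{\left(l{\left(-5 \right)} \right)} = -108 + 155 \left(3 - \frac{\left(-5\right)^{3}}{2}\right) = -108 + 155 \left(3 - - \frac{125}{2}\right) = -108 + 155 \left(3 + \frac{125}{2}\right) = -108 + 155 \cdot \frac{131}{2} = -108 + \frac{20305}{2} = \frac{20089}{2}$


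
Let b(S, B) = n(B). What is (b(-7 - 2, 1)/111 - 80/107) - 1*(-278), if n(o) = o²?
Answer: 3293033/11877 ≈ 277.26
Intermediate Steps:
b(S, B) = B²
(b(-7 - 2, 1)/111 - 80/107) - 1*(-278) = (1²/111 - 80/107) - 1*(-278) = (1*(1/111) - 80*1/107) + 278 = (1/111 - 80/107) + 278 = -8773/11877 + 278 = 3293033/11877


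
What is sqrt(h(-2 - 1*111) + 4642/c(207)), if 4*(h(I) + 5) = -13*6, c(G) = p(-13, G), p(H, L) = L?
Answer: I*sqrt(39514)/138 ≈ 1.4404*I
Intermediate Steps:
c(G) = G
h(I) = -49/2 (h(I) = -5 + (-13*6)/4 = -5 + (1/4)*(-78) = -5 - 39/2 = -49/2)
sqrt(h(-2 - 1*111) + 4642/c(207)) = sqrt(-49/2 + 4642/207) = sqrt(-859/414) = I*sqrt(39514)/138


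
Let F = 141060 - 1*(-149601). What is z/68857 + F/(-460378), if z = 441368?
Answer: 183182072627/31700247946 ≈ 5.7786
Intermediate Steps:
F = 290661 (F = 141060 + 149601 = 290661)
z/68857 + F/(-460378) = 441368/68857 + 290661/(-460378) = 441368*(1/68857) + 290661*(-1/460378) = 441368/68857 - 290661/460378 = 183182072627/31700247946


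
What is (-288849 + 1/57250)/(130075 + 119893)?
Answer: -16536605249/14310668000 ≈ -1.1555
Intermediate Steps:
(-288849 + 1/57250)/(130075 + 119893) = (-288849 + 1/57250)/249968 = -16536605249/57250*1/249968 = -16536605249/14310668000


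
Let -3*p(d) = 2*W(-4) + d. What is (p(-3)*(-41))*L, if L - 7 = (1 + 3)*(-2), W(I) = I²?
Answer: -1189/3 ≈ -396.33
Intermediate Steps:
L = -1 (L = 7 + (1 + 3)*(-2) = 7 + 4*(-2) = 7 - 8 = -1)
p(d) = -32/3 - d/3 (p(d) = -(2*(-4)² + d)/3 = -(2*16 + d)/3 = -(32 + d)/3 = -32/3 - d/3)
(p(-3)*(-41))*L = ((-32/3 - ⅓*(-3))*(-41))*(-1) = ((-32/3 + 1)*(-41))*(-1) = -29/3*(-41)*(-1) = (1189/3)*(-1) = -1189/3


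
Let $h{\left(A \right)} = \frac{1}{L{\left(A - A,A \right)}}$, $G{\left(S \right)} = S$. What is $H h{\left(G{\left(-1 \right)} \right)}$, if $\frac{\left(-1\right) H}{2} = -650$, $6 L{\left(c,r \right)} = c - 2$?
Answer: $-3900$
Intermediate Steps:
$L{\left(c,r \right)} = - \frac{1}{3} + \frac{c}{6}$ ($L{\left(c,r \right)} = \frac{c - 2}{6} = \frac{-2 + c}{6} = - \frac{1}{3} + \frac{c}{6}$)
$H = 1300$ ($H = \left(-2\right) \left(-650\right) = 1300$)
$h{\left(A \right)} = -3$ ($h{\left(A \right)} = \frac{1}{- \frac{1}{3} + \frac{A - A}{6}} = \frac{1}{- \frac{1}{3} + \frac{1}{6} \cdot 0} = \frac{1}{- \frac{1}{3} + 0} = \frac{1}{- \frac{1}{3}} = -3$)
$H h{\left(G{\left(-1 \right)} \right)} = 1300 \left(-3\right) = -3900$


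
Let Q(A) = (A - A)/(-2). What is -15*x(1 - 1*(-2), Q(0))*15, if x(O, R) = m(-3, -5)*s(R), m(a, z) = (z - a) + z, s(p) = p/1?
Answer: 0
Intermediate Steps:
s(p) = p (s(p) = p*1 = p)
m(a, z) = -a + 2*z
Q(A) = 0 (Q(A) = 0*(-½) = 0)
x(O, R) = -7*R (x(O, R) = (-1*(-3) + 2*(-5))*R = (3 - 10)*R = -7*R)
-15*x(1 - 1*(-2), Q(0))*15 = -(-105)*0*15 = -15*0*15 = 0*15 = 0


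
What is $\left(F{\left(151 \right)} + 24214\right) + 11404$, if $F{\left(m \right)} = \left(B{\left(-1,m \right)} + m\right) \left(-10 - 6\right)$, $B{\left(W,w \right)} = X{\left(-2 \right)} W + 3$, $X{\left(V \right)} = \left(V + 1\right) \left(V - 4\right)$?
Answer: $33250$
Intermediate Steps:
$X{\left(V \right)} = \left(1 + V\right) \left(-4 + V\right)$
$B{\left(W,w \right)} = 3 + 6 W$ ($B{\left(W,w \right)} = \left(-4 + \left(-2\right)^{2} - -6\right) W + 3 = \left(-4 + 4 + 6\right) W + 3 = 6 W + 3 = 3 + 6 W$)
$F{\left(m \right)} = 48 - 16 m$ ($F{\left(m \right)} = \left(\left(3 + 6 \left(-1\right)\right) + m\right) \left(-10 - 6\right) = \left(\left(3 - 6\right) + m\right) \left(-16\right) = \left(-3 + m\right) \left(-16\right) = 48 - 16 m$)
$\left(F{\left(151 \right)} + 24214\right) + 11404 = \left(\left(48 - 2416\right) + 24214\right) + 11404 = \left(-2368 + 24214\right) + 11404 = 21846 + 11404 = 33250$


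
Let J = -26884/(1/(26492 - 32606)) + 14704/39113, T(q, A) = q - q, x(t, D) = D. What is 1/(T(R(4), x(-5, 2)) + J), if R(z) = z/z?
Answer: 39113/6428955950392 ≈ 6.0839e-9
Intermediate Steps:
R(z) = 1
T(q, A) = 0
J = 6428955950392/39113 (J = -26884/(1/(-6114)) + 14704*(1/39113) = -26884/(-1/6114) + 14704/39113 = -26884*(-6114) + 14704/39113 = 164368776 + 14704/39113 = 6428955950392/39113 ≈ 1.6437e+8)
1/(T(R(4), x(-5, 2)) + J) = 1/(0 + 6428955950392/39113) = 1/(6428955950392/39113) = 39113/6428955950392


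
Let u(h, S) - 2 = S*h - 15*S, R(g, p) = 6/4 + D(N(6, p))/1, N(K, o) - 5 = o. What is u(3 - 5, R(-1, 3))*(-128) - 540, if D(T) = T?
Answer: 19876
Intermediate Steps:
N(K, o) = 5 + o
R(g, p) = 13/2 + p (R(g, p) = 6/4 + (5 + p)/1 = 6*(¼) + (5 + p)*1 = 3/2 + (5 + p) = 13/2 + p)
u(h, S) = 2 - 15*S + S*h (u(h, S) = 2 + (S*h - 15*S) = 2 + (-15*S + S*h) = 2 - 15*S + S*h)
u(3 - 5, R(-1, 3))*(-128) - 540 = (2 - 15*(13/2 + 3) + (13/2 + 3)*(3 - 5))*(-128) - 540 = (2 - 15*19/2 + (19/2)*(-2))*(-128) - 540 = (2 - 285/2 - 19)*(-128) - 540 = -319/2*(-128) - 540 = 20416 - 540 = 19876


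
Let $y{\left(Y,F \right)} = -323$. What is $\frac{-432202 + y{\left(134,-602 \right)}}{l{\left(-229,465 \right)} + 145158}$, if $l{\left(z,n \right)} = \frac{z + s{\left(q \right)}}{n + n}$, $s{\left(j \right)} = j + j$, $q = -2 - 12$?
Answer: $- \frac{402248250}{134996683} \approx -2.9797$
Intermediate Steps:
$q = -14$ ($q = -2 - 12 = -14$)
$s{\left(j \right)} = 2 j$
$l{\left(z,n \right)} = \frac{-28 + z}{2 n}$ ($l{\left(z,n \right)} = \frac{z + 2 \left(-14\right)}{n + n} = \frac{z - 28}{2 n} = \left(-28 + z\right) \frac{1}{2 n} = \frac{-28 + z}{2 n}$)
$\frac{-432202 + y{\left(134,-602 \right)}}{l{\left(-229,465 \right)} + 145158} = \frac{-432202 - 323}{\frac{-28 - 229}{2 \cdot 465} + 145158} = - \frac{432525}{\frac{1}{2} \cdot \frac{1}{465} \left(-257\right) + 145158} = - \frac{432525}{- \frac{257}{930} + 145158} = - \frac{432525}{\frac{134996683}{930}} = \left(-432525\right) \frac{930}{134996683} = - \frac{402248250}{134996683}$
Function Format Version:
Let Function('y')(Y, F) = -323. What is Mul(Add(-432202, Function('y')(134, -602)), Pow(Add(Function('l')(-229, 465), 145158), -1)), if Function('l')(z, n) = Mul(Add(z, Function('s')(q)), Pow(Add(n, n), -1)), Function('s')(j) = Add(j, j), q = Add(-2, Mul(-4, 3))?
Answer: Rational(-402248250, 134996683) ≈ -2.9797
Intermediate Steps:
q = -14 (q = Add(-2, -12) = -14)
Function('s')(j) = Mul(2, j)
Function('l')(z, n) = Mul(Rational(1, 2), Pow(n, -1), Add(-28, z)) (Function('l')(z, n) = Mul(Add(z, Mul(2, -14)), Pow(Add(n, n), -1)) = Mul(Add(z, -28), Pow(Mul(2, n), -1)) = Mul(Add(-28, z), Mul(Rational(1, 2), Pow(n, -1))) = Mul(Rational(1, 2), Pow(n, -1), Add(-28, z)))
Mul(Add(-432202, Function('y')(134, -602)), Pow(Add(Function('l')(-229, 465), 145158), -1)) = Mul(Add(-432202, -323), Pow(Add(Mul(Rational(1, 2), Pow(465, -1), Add(-28, -229)), 145158), -1)) = Mul(-432525, Pow(Add(Mul(Rational(1, 2), Rational(1, 465), -257), 145158), -1)) = Mul(-432525, Pow(Add(Rational(-257, 930), 145158), -1)) = Mul(-432525, Pow(Rational(134996683, 930), -1)) = Mul(-432525, Rational(930, 134996683)) = Rational(-402248250, 134996683)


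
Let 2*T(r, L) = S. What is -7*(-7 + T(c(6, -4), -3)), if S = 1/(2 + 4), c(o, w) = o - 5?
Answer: 581/12 ≈ 48.417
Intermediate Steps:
c(o, w) = -5 + o
S = ⅙ (S = 1/6 = ⅙ ≈ 0.16667)
T(r, L) = 1/12 (T(r, L) = (½)*(⅙) = 1/12)
-7*(-7 + T(c(6, -4), -3)) = -7*(-7 + 1/12) = -7*(-83/12) = 581/12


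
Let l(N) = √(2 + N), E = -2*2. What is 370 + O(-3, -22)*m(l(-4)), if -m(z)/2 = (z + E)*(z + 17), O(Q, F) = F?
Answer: -2710 + 572*I*√2 ≈ -2710.0 + 808.93*I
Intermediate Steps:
E = -4
m(z) = -2*(-4 + z)*(17 + z) (m(z) = -2*(z - 4)*(z + 17) = -2*(-4 + z)*(17 + z))
370 + O(-3, -22)*m(l(-4)) = 370 - 22*(136 - 26*√(2 - 4) - 2*(√(2 - 4))²) = 370 - 22*(136 - 26*I*√2 - 2*(√(-2))²) = 370 - 22*(136 - 26*I*√2 - 2*(I*√2)²) = 370 - 22*(136 - 26*I*√2 - 2*(-2)) = 370 - 22*(136 - 26*I*√2 + 4) = 370 - 22*(140 - 26*I*√2) = 370 + (-3080 + 572*I*√2) = -2710 + 572*I*√2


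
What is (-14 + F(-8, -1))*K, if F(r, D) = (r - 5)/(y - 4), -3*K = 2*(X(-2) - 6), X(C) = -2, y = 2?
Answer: -40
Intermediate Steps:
K = 16/3 (K = -2*(-2 - 6)/3 = -2*(-8)/3 = -⅓*(-16) = 16/3 ≈ 5.3333)
F(r, D) = 5/2 - r/2 (F(r, D) = (r - 5)/(2 - 4) = (-5 + r)/(-2) = (-5 + r)*(-½) = 5/2 - r/2)
(-14 + F(-8, -1))*K = (-14 + (5/2 - ½*(-8)))*(16/3) = (-14 + (5/2 + 4))*(16/3) = (-14 + 13/2)*(16/3) = -15/2*16/3 = -40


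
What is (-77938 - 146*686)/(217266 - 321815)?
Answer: 178094/104549 ≈ 1.7034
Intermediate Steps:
(-77938 - 146*686)/(217266 - 321815) = (-77938 - 100156)/(-104549) = -178094*(-1/104549) = 178094/104549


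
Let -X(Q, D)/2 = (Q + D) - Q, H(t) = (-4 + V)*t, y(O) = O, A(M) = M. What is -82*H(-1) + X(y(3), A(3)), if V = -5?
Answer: -744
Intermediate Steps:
H(t) = -9*t (H(t) = (-4 - 5)*t = -9*t)
X(Q, D) = -2*D (X(Q, D) = -2*((Q + D) - Q) = -2*((D + Q) - Q) = -2*D)
-82*H(-1) + X(y(3), A(3)) = -(-738)*(-1) - 2*3 = -82*9 - 6 = -738 - 6 = -744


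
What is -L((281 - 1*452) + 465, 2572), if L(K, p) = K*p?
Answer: -756168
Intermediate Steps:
-L((281 - 1*452) + 465, 2572) = -((281 - 1*452) + 465)*2572 = -((281 - 452) + 465)*2572 = -(-171 + 465)*2572 = -294*2572 = -1*756168 = -756168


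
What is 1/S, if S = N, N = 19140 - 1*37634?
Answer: -1/18494 ≈ -5.4072e-5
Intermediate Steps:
N = -18494 (N = 19140 - 37634 = -18494)
S = -18494
1/S = 1/(-18494) = -1/18494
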